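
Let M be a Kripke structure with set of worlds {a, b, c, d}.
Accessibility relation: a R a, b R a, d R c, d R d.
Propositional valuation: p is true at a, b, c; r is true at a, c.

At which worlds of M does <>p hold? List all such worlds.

Let φ = <>p. Evaluate φ at each world:
  a (successors {a}): φ is true.
  b (successors {a}): φ is true.
  c (successors ∅): φ is false.
  d (successors {c, d}): φ is true.
For instance, at d:
  At d: <>p requires p at some successor in {c, d}.
    p holds at c, so <>p is true at d.
Satisfying worlds: {a, b, d}

a, b, d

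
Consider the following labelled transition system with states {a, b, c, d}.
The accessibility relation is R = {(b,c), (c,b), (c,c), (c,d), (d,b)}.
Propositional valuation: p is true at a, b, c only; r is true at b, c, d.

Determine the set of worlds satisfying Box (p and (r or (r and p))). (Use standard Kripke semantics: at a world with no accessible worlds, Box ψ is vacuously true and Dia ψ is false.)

Let φ = Box (p and (r or (r and p))). Evaluate φ at each world:
  a (successors ∅): φ is true.
  b (successors {c}): φ is true.
  c (successors {b, c, d}): φ is false.
  d (successors {b}): φ is true.
For instance, at d:
  At d: Box (p and (r or (r and p))) requires p and (r or (r and p)) at every successor {b}.
    At b: p and (r or (r and p)) is true.
  So Box (p and (r or (r and p))) is true at d.
Satisfying worlds: {a, b, d}

a, b, d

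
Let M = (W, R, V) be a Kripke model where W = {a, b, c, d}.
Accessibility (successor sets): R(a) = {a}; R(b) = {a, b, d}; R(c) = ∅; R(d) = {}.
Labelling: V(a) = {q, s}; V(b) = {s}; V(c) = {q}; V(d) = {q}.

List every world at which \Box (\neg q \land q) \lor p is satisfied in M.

Let φ = \Box (\neg q \land q) \lor p. Evaluate φ at each world:
  a (successors {a}): φ is false.
  b (successors {a, b, d}): φ is false.
  c (successors ∅): φ is true.
  d (successors ∅): φ is true.
For instance, at b:
  At b: \Box (\neg q \land q) is false, p is false, so \Box (\neg q \land q) \lor p is false.
    At b: \Box (\neg q \land q) requires \neg q \land q at every successor {a, b, d}.
      \neg q \land q fails at a, so \Box (\neg q \land q) is false at b.
Satisfying worlds: {c, d}

c, d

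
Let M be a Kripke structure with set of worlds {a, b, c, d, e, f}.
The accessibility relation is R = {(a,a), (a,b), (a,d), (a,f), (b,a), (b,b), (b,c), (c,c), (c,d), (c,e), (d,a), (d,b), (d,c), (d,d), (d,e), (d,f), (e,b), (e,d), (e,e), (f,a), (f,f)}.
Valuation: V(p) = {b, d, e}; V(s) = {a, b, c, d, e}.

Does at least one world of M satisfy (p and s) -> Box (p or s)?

Yes

Recall that Box ψ holds at a world iff ψ holds at every accessible world, and Dia ψ holds iff ψ holds at some accessible world.
Let φ = (p and s) -> Box (p or s). Evaluate φ at each world:
  a (successors {a, b, d, f}): φ is true.
  b (successors {a, b, c}): φ is true.
  c (successors {c, d, e}): φ is true.
  d (successors {a, b, c, d, e, f}): φ is false.
  e (successors {b, d, e}): φ is true.
  f (successors {a, f}): φ is true.
Detail at a (witness):
  At a: p and s is false, Box (p or s) is false, so (p and s) -> Box (p or s) is true.
    At a: Box (p or s) requires p or s at every successor {a, b, d, f}.
      p or s fails at f, so Box (p or s) is false at a.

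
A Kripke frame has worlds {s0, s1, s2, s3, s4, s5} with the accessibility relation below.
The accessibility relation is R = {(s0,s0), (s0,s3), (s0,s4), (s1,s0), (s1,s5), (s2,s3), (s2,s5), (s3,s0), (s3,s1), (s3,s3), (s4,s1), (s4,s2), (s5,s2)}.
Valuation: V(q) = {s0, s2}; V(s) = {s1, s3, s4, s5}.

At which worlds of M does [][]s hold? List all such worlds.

Let φ = [][]s. Evaluate φ at each world:
  s0 (successors {s0, s3, s4}): φ is false.
  s1 (successors {s0, s5}): φ is false.
  s2 (successors {s3, s5}): φ is false.
  s3 (successors {s0, s1, s3}): φ is false.
  s4 (successors {s1, s2}): φ is false.
  s5 (successors {s2}): φ is true.
For instance, at s2:
  At s2: [][]s requires []s at every successor {s3, s5}.
    []s fails at s3, so [][]s is false at s2.
      At s3: []s requires s at every successor {s0, s1, s3}.
        s fails at s0, so []s is false at s3.
Satisfying worlds: {s5}

s5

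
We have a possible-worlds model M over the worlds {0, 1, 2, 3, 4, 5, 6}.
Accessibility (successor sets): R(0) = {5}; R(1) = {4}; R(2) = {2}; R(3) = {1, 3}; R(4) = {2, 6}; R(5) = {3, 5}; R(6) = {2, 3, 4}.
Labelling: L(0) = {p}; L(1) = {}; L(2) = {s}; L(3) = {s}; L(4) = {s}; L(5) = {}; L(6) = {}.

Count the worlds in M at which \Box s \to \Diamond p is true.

4

Recall that \Box ψ holds at a world iff ψ holds at every accessible world, and \Diamond ψ holds iff ψ holds at some accessible world.
Let φ = \Box s \to \Diamond p. Evaluate φ at each world:
  0 (successors {5}): φ is true.
  1 (successors {4}): φ is false.
  2 (successors {2}): φ is false.
  3 (successors {1, 3}): φ is true.
  4 (successors {2, 6}): φ is true.
  5 (successors {3, 5}): φ is true.
  6 (successors {2, 3, 4}): φ is false.
For instance, at 1:
  At 1: \Box s is true, \Diamond p is false, so \Box s \to \Diamond p is false.
    At 1: \Box s requires s at every successor {4}.
      At 4: s is true.
    So \Box s is true at 1.
    At 1: \Diamond p requires p at some successor in {4}.
      At 4: p is false.
    So \Diamond p is false at 1.
Satisfying worlds: {0, 3, 4, 5}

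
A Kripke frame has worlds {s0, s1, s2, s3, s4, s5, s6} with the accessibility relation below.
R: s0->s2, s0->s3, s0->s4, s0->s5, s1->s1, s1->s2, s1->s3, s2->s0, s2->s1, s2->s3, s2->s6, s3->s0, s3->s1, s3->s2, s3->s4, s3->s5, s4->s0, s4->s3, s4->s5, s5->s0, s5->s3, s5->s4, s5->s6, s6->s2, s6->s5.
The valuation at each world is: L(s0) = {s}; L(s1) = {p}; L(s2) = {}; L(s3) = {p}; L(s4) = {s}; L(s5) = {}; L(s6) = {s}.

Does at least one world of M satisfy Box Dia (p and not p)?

No

Let φ = Box Dia (p and not p). Evaluate φ at each world:
  s0 (successors {s2, s3, s4, s5}): φ is false.
  s1 (successors {s1, s2, s3}): φ is false.
  s2 (successors {s0, s1, s3, s6}): φ is false.
  s3 (successors {s0, s1, s2, s4, s5}): φ is false.
  s4 (successors {s0, s3, s5}): φ is false.
  s5 (successors {s0, s3, s4, s6}): φ is false.
  s6 (successors {s2, s5}): φ is false.
For instance, at s3:
  At s3: Box Dia (p and not p) requires Dia (p and not p) at every successor {s0, s1, s2, s4, s5}.
    Dia (p and not p) fails at s0, so Box Dia (p and not p) is false at s3.
      At s0: Dia (p and not p) requires p and not p at some successor in {s2, s3, s4, s5}.
        At s2: p and not p is false.
        At s3: p and not p is false.
        At s4: p and not p is false.
        At s5: p and not p is false.
      So Dia (p and not p) is false at s0.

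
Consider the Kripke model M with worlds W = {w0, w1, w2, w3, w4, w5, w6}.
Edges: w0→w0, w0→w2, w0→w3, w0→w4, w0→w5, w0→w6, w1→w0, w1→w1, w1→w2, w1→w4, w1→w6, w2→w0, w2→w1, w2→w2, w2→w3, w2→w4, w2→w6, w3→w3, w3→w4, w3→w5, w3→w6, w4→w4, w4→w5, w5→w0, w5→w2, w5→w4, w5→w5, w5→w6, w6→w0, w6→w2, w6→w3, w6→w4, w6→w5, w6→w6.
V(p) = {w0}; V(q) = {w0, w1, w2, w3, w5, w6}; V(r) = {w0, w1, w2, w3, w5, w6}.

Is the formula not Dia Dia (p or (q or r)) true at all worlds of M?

Let φ = not Dia Dia (p or (q or r)). Evaluate φ at each world:
  w0 (successors {w0, w2, w3, w4, w5, w6}): φ is false.
  w1 (successors {w0, w1, w2, w4, w6}): φ is false.
  w2 (successors {w0, w1, w2, w3, w4, w6}): φ is false.
  w3 (successors {w3, w4, w5, w6}): φ is false.
  w4 (successors {w4, w5}): φ is false.
  w5 (successors {w0, w2, w4, w5, w6}): φ is false.
  w6 (successors {w0, w2, w3, w4, w5, w6}): φ is false.
Detail at w0 (counterexample):
  At w0: Dia Dia (p or (q or r)) is true, so not Dia Dia (p or (q or r)) is false.
    At w0: Dia Dia (p or (q or r)) requires Dia (p or (q or r)) at some successor in {w0, w2, w3, w4, w5, w6}.
      Dia (p or (q or r)) holds at w0, so Dia Dia (p or (q or r)) is true at w0.

No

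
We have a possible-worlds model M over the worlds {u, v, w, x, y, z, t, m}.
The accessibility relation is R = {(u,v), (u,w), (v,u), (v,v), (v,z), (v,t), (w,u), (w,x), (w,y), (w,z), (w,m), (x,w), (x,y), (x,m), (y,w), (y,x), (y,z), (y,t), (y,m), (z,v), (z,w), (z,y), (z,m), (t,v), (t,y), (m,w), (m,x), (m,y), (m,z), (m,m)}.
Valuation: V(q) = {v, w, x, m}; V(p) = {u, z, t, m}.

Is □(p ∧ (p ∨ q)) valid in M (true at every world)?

Let φ = □(p ∧ (p ∨ q)). Evaluate φ at each world:
  u (successors {v, w}): φ is false.
  v (successors {u, v, z, t}): φ is false.
  w (successors {u, x, y, z, m}): φ is false.
  x (successors {w, y, m}): φ is false.
  y (successors {w, x, z, t, m}): φ is false.
  z (successors {v, w, y, m}): φ is false.
  t (successors {v, y}): φ is false.
  m (successors {w, x, y, z, m}): φ is false.
Detail at u (counterexample):
  At u: □(p ∧ (p ∨ q)) requires p ∧ (p ∨ q) at every successor {v, w}.
    p ∧ (p ∨ q) fails at v, so □(p ∧ (p ∨ q)) is false at u.

No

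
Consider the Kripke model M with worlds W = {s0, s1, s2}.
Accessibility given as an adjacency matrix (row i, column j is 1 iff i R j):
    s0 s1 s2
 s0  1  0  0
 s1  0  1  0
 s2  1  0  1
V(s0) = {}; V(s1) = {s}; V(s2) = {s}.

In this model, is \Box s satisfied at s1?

Yes

At s1: \Box s requires s at every successor {s1}.
  At s1: s is true.
So \Box s is true at s1.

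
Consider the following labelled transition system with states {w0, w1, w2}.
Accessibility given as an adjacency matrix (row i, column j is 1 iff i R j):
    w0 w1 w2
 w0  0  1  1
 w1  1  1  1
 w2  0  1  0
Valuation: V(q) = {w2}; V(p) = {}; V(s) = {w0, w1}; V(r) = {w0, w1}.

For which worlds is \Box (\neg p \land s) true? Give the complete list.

Let φ = \Box (\neg p \land s). Evaluate φ at each world:
  w0 (successors {w1, w2}): φ is false.
  w1 (successors {w0, w1, w2}): φ is false.
  w2 (successors {w1}): φ is true.
For instance, at w1:
  At w1: \Box (\neg p \land s) requires \neg p \land s at every successor {w0, w1, w2}.
    \neg p \land s fails at w2, so \Box (\neg p \land s) is false at w1.
Satisfying worlds: {w2}

w2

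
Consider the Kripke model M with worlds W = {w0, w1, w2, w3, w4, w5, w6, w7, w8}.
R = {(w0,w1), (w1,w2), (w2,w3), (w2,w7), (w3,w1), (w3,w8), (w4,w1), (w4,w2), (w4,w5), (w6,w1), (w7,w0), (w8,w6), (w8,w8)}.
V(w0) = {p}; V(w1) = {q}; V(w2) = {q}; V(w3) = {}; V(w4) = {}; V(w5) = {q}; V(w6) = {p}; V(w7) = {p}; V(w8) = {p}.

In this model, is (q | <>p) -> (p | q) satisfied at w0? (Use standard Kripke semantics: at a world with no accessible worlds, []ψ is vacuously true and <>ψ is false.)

Yes

Recall that <>ψ holds at a world iff ψ holds at some accessible world.
At w0: q | <>p is false, p | q is true, so (q | <>p) -> (p | q) is true.
  At w0: q is false, <>p is false, so q | <>p is false.
    At w0: <>p requires p at some successor in {w1}.
      At w1: p is false.
    So <>p is false at w0.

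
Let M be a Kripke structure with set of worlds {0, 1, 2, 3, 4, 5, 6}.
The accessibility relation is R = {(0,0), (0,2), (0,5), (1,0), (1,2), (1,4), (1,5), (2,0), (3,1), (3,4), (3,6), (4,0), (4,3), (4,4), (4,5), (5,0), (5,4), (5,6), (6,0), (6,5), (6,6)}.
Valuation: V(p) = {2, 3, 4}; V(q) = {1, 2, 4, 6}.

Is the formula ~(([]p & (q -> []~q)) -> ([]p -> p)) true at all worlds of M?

Recall that []ψ holds at a world iff ψ holds at every accessible world, and <>ψ holds iff ψ holds at some accessible world.
Let φ = ~(([]p & (q -> []~q)) -> ([]p -> p)). Evaluate φ at each world:
  0 (successors {0, 2, 5}): φ is false.
  1 (successors {0, 2, 4, 5}): φ is false.
  2 (successors {0}): φ is false.
  3 (successors {1, 4, 6}): φ is false.
  4 (successors {0, 3, 4, 5}): φ is false.
  5 (successors {0, 4, 6}): φ is false.
  6 (successors {0, 5, 6}): φ is false.
Detail at 0 (counterexample):
  At 0: ([]p & (q -> []~q)) -> ([]p -> p) is true, so ~(([]p & (q -> []~q)) -> ([]p -> p)) is false.
    At 0: []p & (q -> []~q) is false, []p -> p is true, so ([]p & (q -> []~q)) -> ([]p -> p) is true.
      At 0: []p is false, q -> []~q is true, so []p & (q -> []~q) is false.
      At 0: []p is false, p is false, so []p -> p is true.

No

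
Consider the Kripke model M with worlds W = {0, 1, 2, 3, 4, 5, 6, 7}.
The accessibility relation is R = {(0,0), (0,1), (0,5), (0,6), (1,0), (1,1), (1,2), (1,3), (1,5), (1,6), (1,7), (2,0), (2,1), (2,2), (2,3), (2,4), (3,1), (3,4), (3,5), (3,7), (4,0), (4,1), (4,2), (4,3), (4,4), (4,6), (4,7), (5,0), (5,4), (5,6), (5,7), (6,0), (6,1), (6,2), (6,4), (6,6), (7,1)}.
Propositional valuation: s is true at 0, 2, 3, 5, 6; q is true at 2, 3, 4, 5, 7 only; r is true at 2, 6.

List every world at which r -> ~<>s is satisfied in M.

Let φ = r -> ~<>s. Evaluate φ at each world:
  0 (successors {0, 1, 5, 6}): φ is true.
  1 (successors {0, 1, 2, 3, 5, 6, 7}): φ is true.
  2 (successors {0, 1, 2, 3, 4}): φ is false.
  3 (successors {1, 4, 5, 7}): φ is true.
  4 (successors {0, 1, 2, 3, 4, 6, 7}): φ is true.
  5 (successors {0, 4, 6, 7}): φ is true.
  6 (successors {0, 1, 2, 4, 6}): φ is false.
  7 (successors {1}): φ is true.
For instance, at 0:
  At 0: r is false, ~<>s is false, so r -> ~<>s is true.
    At 0: <>s is true, so ~<>s is false.
      At 0: <>s requires s at some successor in {0, 1, 5, 6}.
        s holds at 0, so <>s is true at 0.
Satisfying worlds: {0, 1, 3, 4, 5, 7}

0, 1, 3, 4, 5, 7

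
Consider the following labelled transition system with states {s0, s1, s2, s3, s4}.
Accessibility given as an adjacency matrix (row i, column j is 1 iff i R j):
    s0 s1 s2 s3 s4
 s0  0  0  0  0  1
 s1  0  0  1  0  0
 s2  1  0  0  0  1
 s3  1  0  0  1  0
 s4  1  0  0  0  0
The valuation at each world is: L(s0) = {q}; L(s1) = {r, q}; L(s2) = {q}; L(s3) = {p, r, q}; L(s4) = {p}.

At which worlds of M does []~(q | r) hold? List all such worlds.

Recall that []ψ holds at a world iff ψ holds at every accessible world, and <>ψ holds iff ψ holds at some accessible world.
Let φ = []~(q | r). Evaluate φ at each world:
  s0 (successors {s4}): φ is true.
  s1 (successors {s2}): φ is false.
  s2 (successors {s0, s4}): φ is false.
  s3 (successors {s0, s3}): φ is false.
  s4 (successors {s0}): φ is false.
For instance, at s3:
  At s3: []~(q | r) requires ~(q | r) at every successor {s0, s3}.
    ~(q | r) fails at s0, so []~(q | r) is false at s3.
Satisfying worlds: {s0}

s0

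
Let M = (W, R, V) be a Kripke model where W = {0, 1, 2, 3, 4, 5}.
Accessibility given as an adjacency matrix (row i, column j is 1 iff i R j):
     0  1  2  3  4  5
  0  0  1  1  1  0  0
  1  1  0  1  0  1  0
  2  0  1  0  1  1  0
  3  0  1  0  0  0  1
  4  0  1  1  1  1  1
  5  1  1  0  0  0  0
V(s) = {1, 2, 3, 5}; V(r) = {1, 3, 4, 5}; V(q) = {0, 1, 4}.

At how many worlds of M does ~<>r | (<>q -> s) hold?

4

Let φ = ~<>r | (<>q -> s). Evaluate φ at each world:
  0 (successors {1, 2, 3}): φ is false.
  1 (successors {0, 2, 4}): φ is true.
  2 (successors {1, 3, 4}): φ is true.
  3 (successors {1, 5}): φ is true.
  4 (successors {1, 2, 3, 4, 5}): φ is false.
  5 (successors {0, 1}): φ is true.
For instance, at 3:
  At 3: ~<>r is false, <>q -> s is true, so ~<>r | (<>q -> s) is true.
    At 3: <>r is true, so ~<>r is false.
      At 3: <>r requires r at some successor in {1, 5}.
        r holds at 1, so <>r is true at 3.
    At 3: <>q is true, s is true, so <>q -> s is true.
      At 3: <>q requires q at some successor in {1, 5}.
        q holds at 1, so <>q is true at 3.
Satisfying worlds: {1, 2, 3, 5}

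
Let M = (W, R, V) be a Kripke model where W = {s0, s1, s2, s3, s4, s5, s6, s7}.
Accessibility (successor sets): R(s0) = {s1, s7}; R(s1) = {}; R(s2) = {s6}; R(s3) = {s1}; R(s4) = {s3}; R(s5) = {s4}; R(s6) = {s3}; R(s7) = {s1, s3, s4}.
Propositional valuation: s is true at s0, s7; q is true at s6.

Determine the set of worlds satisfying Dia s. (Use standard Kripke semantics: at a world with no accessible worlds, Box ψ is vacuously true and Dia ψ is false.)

Let φ = Dia s. Evaluate φ at each world:
  s0 (successors {s1, s7}): φ is true.
  s1 (successors ∅): φ is false.
  s2 (successors {s6}): φ is false.
  s3 (successors {s1}): φ is false.
  s4 (successors {s3}): φ is false.
  s5 (successors {s4}): φ is false.
  s6 (successors {s3}): φ is false.
  s7 (successors {s1, s3, s4}): φ is false.
For instance, at s4:
  At s4: Dia s requires s at some successor in {s3}.
    At s3: s is false.
  So Dia s is false at s4.
Satisfying worlds: {s0}

s0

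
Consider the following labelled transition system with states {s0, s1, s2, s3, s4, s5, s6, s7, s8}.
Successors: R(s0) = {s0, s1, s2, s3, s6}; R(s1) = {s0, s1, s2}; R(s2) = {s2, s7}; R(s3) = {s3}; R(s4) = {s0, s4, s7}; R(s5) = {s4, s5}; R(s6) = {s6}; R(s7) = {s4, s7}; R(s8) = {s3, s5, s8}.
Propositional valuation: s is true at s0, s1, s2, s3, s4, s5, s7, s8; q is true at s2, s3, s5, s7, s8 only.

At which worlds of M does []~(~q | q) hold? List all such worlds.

none

Let φ = []~(~q | q). Evaluate φ at each world:
  s0 (successors {s0, s1, s2, s3, s6}): φ is false.
  s1 (successors {s0, s1, s2}): φ is false.
  s2 (successors {s2, s7}): φ is false.
  s3 (successors {s3}): φ is false.
  s4 (successors {s0, s4, s7}): φ is false.
  s5 (successors {s4, s5}): φ is false.
  s6 (successors {s6}): φ is false.
  s7 (successors {s4, s7}): φ is false.
  s8 (successors {s3, s5, s8}): φ is false.
For instance, at s1:
  At s1: []~(~q | q) requires ~(~q | q) at every successor {s0, s1, s2}.
    ~(~q | q) fails at s0, so []~(~q | q) is false at s1.
Satisfying worlds: none.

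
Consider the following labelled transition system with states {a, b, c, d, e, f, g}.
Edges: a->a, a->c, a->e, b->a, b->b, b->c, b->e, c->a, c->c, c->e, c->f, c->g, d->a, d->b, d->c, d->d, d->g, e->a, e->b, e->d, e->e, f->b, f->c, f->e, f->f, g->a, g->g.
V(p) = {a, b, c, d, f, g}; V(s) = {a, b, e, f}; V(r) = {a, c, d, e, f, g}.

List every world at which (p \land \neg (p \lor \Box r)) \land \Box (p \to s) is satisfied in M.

Recall that \Box ψ holds at a world iff ψ holds at every accessible world, and \Diamond ψ holds iff ψ holds at some accessible world.
Let φ = (p \land \neg (p \lor \Box r)) \land \Box (p \to s). Evaluate φ at each world:
  a (successors {a, c, e}): φ is false.
  b (successors {a, b, c, e}): φ is false.
  c (successors {a, c, e, f, g}): φ is false.
  d (successors {a, b, c, d, g}): φ is false.
  e (successors {a, b, d, e}): φ is false.
  f (successors {b, c, e, f}): φ is false.
  g (successors {a, g}): φ is false.
For instance, at g:
  At g: p \land \neg (p \lor \Box r) is false, \Box (p \to s) is false, so (p \land \neg (p \lor \Box r)) \land \Box (p \to s) is false.
    At g: p is true, \neg (p \lor \Box r) is false, so p \land \neg (p \lor \Box r) is false.
      At g: p \lor \Box r is true, so \neg (p \lor \Box r) is false.
    At g: \Box (p \to s) requires p \to s at every successor {a, g}.
      p \to s fails at g, so \Box (p \to s) is false at g.
Satisfying worlds: none.

none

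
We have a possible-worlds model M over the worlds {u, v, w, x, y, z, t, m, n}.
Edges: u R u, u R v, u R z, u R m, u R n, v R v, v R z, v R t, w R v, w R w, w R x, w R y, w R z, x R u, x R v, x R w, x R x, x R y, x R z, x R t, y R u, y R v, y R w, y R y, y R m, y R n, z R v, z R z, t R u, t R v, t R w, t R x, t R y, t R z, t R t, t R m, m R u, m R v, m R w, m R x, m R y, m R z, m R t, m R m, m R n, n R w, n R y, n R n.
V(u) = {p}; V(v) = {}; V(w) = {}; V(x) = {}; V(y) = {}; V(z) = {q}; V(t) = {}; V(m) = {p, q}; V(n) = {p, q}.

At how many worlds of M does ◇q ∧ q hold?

3

Let φ = ◇q ∧ q. Evaluate φ at each world:
  u (successors {u, v, z, m, n}): φ is false.
  v (successors {v, z, t}): φ is false.
  w (successors {v, w, x, y, z}): φ is false.
  x (successors {u, v, w, x, y, z, t}): φ is false.
  y (successors {u, v, w, y, m, n}): φ is false.
  z (successors {v, z}): φ is true.
  t (successors {u, v, w, x, y, z, t, m}): φ is false.
  m (successors {u, v, w, x, y, z, t, m, n}): φ is true.
  n (successors {w, y, n}): φ is true.
For instance, at x:
  At x: ◇q is true, q is false, so ◇q ∧ q is false.
    At x: ◇q requires q at some successor in {u, v, w, x, y, z, t}.
      q holds at z, so ◇q is true at x.
Satisfying worlds: {z, m, n}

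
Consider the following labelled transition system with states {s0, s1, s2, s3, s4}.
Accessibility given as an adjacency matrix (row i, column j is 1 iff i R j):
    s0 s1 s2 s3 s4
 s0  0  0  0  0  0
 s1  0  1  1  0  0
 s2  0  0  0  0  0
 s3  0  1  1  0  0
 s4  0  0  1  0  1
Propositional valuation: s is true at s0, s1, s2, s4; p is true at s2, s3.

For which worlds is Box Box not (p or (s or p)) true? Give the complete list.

s0, s2

Recall that Box ψ holds at a world iff ψ holds at every accessible world, and Dia ψ holds iff ψ holds at some accessible world.
Let φ = Box Box not (p or (s or p)). Evaluate φ at each world:
  s0 (successors ∅): φ is true.
  s1 (successors {s1, s2}): φ is false.
  s2 (successors ∅): φ is true.
  s3 (successors {s1, s2}): φ is false.
  s4 (successors {s2, s4}): φ is false.
For instance, at s1:
  At s1: Box Box not (p or (s or p)) requires Box not (p or (s or p)) at every successor {s1, s2}.
    Box not (p or (s or p)) fails at s1, so Box Box not (p or (s or p)) is false at s1.
      At s1: Box not (p or (s or p)) requires not (p or (s or p)) at every successor {s1, s2}.
        not (p or (s or p)) fails at s1, so Box not (p or (s or p)) is false at s1.
Satisfying worlds: {s0, s2}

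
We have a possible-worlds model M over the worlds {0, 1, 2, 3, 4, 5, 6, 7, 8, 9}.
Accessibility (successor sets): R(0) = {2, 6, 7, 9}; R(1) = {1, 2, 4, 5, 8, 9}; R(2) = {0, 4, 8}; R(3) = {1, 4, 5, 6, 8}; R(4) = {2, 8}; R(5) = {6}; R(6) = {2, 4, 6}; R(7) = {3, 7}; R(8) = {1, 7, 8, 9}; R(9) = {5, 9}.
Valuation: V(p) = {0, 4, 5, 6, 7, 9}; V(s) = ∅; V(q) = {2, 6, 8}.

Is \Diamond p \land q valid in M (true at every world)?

No

Let φ = \Diamond p \land q. Evaluate φ at each world:
  0 (successors {2, 6, 7, 9}): φ is false.
  1 (successors {1, 2, 4, 5, 8, 9}): φ is false.
  2 (successors {0, 4, 8}): φ is true.
  3 (successors {1, 4, 5, 6, 8}): φ is false.
  4 (successors {2, 8}): φ is false.
  5 (successors {6}): φ is false.
  6 (successors {2, 4, 6}): φ is true.
  7 (successors {3, 7}): φ is false.
  8 (successors {1, 7, 8, 9}): φ is true.
  9 (successors {5, 9}): φ is false.
Detail at 0 (counterexample):
  At 0: \Diamond p is true, q is false, so \Diamond p \land q is false.
    At 0: \Diamond p requires p at some successor in {2, 6, 7, 9}.
      p holds at 6, so \Diamond p is true at 0.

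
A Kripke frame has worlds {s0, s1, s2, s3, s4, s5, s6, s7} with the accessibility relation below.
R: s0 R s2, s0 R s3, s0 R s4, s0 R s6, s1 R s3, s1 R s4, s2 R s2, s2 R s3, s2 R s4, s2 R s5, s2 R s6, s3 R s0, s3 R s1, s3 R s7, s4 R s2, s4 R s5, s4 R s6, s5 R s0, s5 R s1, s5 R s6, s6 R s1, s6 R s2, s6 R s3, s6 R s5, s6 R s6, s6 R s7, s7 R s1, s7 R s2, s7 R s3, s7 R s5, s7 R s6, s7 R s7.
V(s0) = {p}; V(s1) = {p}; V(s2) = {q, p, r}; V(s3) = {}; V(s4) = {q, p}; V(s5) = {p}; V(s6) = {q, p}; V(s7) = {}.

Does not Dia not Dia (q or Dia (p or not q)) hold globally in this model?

Recall that Dia ψ holds at a world iff ψ holds at some accessible world.
Let φ = not Dia not Dia (q or Dia (p or not q)). Evaluate φ at each world:
  s0 (successors {s2, s3, s4, s6}): φ is true.
  s1 (successors {s3, s4}): φ is true.
  s2 (successors {s2, s3, s4, s5, s6}): φ is true.
  s3 (successors {s0, s1, s7}): φ is true.
  s4 (successors {s2, s5, s6}): φ is true.
  s5 (successors {s0, s1, s6}): φ is true.
  s6 (successors {s1, s2, s3, s5, s6, s7}): φ is true.
  s7 (successors {s1, s2, s3, s5, s6, s7}): φ is true.
For instance, at s0:
  At s0: Dia not Dia (q or Dia (p or not q)) is false, so not Dia not Dia (q or Dia (p or not q)) is true.
    At s0: Dia not Dia (q or Dia (p or not q)) requires not Dia (q or Dia (p or not q)) at some successor in {s2, s3, s4, s6}.
      At s2: not Dia (q or Dia (p or not q)) is false.
      At s3: not Dia (q or Dia (p or not q)) is false.
      At s4: not Dia (q or Dia (p or not q)) is false.
      At s6: not Dia (q or Dia (p or not q)) is false.
    So Dia not Dia (q or Dia (p or not q)) is false at s0.

Yes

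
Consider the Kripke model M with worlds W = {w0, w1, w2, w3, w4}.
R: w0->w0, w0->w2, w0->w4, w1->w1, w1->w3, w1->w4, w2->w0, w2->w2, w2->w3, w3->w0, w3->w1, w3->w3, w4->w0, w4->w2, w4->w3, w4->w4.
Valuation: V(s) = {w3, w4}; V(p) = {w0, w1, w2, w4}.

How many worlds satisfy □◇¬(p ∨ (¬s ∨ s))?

Let φ = □◇¬(p ∨ (¬s ∨ s)). Evaluate φ at each world:
  w0 (successors {w0, w2, w4}): φ is false.
  w1 (successors {w1, w3, w4}): φ is false.
  w2 (successors {w0, w2, w3}): φ is false.
  w3 (successors {w0, w1, w3}): φ is false.
  w4 (successors {w0, w2, w3, w4}): φ is false.
For instance, at w2:
  At w2: □◇¬(p ∨ (¬s ∨ s)) requires ◇¬(p ∨ (¬s ∨ s)) at every successor {w0, w2, w3}.
    ◇¬(p ∨ (¬s ∨ s)) fails at w0, so □◇¬(p ∨ (¬s ∨ s)) is false at w2.
      At w0: ◇¬(p ∨ (¬s ∨ s)) requires ¬(p ∨ (¬s ∨ s)) at some successor in {w0, w2, w4}.
        At w0: ¬(p ∨ (¬s ∨ s)) is false.
        At w2: ¬(p ∨ (¬s ∨ s)) is false.
        At w4: ¬(p ∨ (¬s ∨ s)) is false.
      So ◇¬(p ∨ (¬s ∨ s)) is false at w0.
Satisfying worlds: none.

0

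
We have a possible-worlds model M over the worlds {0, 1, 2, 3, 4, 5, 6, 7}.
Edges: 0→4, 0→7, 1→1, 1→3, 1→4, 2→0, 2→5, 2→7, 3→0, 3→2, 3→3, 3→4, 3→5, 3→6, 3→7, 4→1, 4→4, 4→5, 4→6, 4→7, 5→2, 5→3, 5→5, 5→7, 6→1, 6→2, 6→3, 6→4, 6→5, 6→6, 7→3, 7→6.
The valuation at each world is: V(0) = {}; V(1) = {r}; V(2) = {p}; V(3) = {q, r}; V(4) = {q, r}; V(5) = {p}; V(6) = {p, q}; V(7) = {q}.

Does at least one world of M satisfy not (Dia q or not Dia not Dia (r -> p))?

Recall that Dia ψ holds at a world iff ψ holds at some accessible world.
Let φ = not (Dia q or not Dia not Dia (r -> p)). Evaluate φ at each world:
  0 (successors {4, 7}): φ is false.
  1 (successors {1, 3, 4}): φ is false.
  2 (successors {0, 5, 7}): φ is false.
  3 (successors {0, 2, 3, 4, 5, 6, 7}): φ is false.
  4 (successors {1, 4, 5, 6, 7}): φ is false.
  5 (successors {2, 3, 5, 7}): φ is false.
  6 (successors {1, 2, 3, 4, 5, 6}): φ is false.
  7 (successors {3, 6}): φ is false.
For instance, at 2:
  At 2: Dia q or not Dia not Dia (r -> p) is true, so not (Dia q or not Dia not Dia (r -> p)) is false.
    At 2: Dia q is true, not Dia not Dia (r -> p) is true, so Dia q or not Dia not Dia (r -> p) is true.
      At 2: Dia q requires q at some successor in {0, 5, 7}.
        q holds at 7, so Dia q is true at 2.
      At 2: Dia not Dia (r -> p) is false, so not Dia not Dia (r -> p) is true.

No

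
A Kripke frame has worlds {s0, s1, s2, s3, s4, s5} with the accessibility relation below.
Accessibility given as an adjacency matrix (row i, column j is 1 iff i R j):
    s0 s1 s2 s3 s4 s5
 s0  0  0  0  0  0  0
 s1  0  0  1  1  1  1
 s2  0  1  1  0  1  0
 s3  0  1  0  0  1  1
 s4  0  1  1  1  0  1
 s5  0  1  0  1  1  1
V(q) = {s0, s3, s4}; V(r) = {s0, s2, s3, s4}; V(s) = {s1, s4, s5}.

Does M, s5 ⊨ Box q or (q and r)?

No

Recall that Box ψ holds at a world iff ψ holds at every accessible world, and Dia ψ holds iff ψ holds at some accessible world.
At s5: Box q is false, q and r is false, so Box q or (q and r) is false.
  At s5: Box q requires q at every successor {s1, s3, s4, s5}.
    q fails at s1, so Box q is false at s5.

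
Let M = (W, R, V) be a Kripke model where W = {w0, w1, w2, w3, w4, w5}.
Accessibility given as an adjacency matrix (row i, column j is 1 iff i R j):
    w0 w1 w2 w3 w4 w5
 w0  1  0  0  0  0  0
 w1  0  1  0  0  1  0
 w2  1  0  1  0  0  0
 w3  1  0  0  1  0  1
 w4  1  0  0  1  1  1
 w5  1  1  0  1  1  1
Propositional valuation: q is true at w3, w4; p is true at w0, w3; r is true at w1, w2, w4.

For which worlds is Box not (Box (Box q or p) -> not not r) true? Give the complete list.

Let φ = Box not (Box (Box q or p) -> not not r). Evaluate φ at each world:
  w0 (successors {w0}): φ is true.
  w1 (successors {w1, w4}): φ is false.
  w2 (successors {w0, w2}): φ is false.
  w3 (successors {w0, w3, w5}): φ is false.
  w4 (successors {w0, w3, w4, w5}): φ is false.
  w5 (successors {w0, w1, w3, w4, w5}): φ is false.
For instance, at w3:
  At w3: Box not (Box (Box q or p) -> not not r) requires not (Box (Box q or p) -> not not r) at every successor {w0, w3, w5}.
    not (Box (Box q or p) -> not not r) fails at w3, so Box not (Box (Box q or p) -> not not r) is false at w3.
      At w3: Box (Box q or p) -> not not r is true, so not (Box (Box q or p) -> not not r) is false.
Satisfying worlds: {w0}

w0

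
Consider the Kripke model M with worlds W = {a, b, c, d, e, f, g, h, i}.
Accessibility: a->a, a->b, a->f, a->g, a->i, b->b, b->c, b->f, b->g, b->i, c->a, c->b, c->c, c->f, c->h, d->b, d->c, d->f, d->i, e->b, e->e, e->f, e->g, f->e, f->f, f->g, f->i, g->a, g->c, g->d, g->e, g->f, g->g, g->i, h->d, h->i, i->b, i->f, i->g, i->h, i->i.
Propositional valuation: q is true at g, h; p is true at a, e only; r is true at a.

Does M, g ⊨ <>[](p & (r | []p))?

At g: <>[](p & (r | []p)) requires [](p & (r | []p)) at some successor in {a, c, d, e, f, g, i}.
  At a: [](p & (r | []p)) is false.
  At c: [](p & (r | []p)) is false.
  At d: [](p & (r | []p)) is false.
  At e: [](p & (r | []p)) is false.
  At f: [](p & (r | []p)) is false.
  At g: [](p & (r | []p)) is false.
  At i: [](p & (r | []p)) is false.
So <>[](p & (r | []p)) is false at g.

No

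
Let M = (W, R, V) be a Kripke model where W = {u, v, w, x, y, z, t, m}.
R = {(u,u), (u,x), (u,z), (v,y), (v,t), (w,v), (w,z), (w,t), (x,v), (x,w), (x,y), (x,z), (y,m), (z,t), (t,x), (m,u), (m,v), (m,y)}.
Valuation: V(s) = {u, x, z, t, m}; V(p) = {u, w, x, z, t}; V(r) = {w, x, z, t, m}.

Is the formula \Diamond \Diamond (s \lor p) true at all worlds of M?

Yes

Let φ = \Diamond \Diamond (s \lor p). Evaluate φ at each world:
  u (successors {u, x, z}): φ is true.
  v (successors {y, t}): φ is true.
  w (successors {v, z, t}): φ is true.
  x (successors {v, w, y, z}): φ is true.
  y (successors {m}): φ is true.
  z (successors {t}): φ is true.
  t (successors {x}): φ is true.
  m (successors {u, v, y}): φ is true.
For instance, at w:
  At w: \Diamond \Diamond (s \lor p) requires \Diamond (s \lor p) at some successor in {v, z, t}.
    \Diamond (s \lor p) holds at v, so \Diamond \Diamond (s \lor p) is true at w.
      At v: \Diamond (s \lor p) requires s \lor p at some successor in {y, t}.
        s \lor p holds at t, so \Diamond (s \lor p) is true at v.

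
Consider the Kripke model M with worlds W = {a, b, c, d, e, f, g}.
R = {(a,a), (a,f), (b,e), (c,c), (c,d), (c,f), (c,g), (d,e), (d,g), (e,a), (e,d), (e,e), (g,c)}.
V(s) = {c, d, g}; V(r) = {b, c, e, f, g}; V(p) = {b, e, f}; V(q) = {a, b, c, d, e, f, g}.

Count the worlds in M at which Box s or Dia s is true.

5

Let φ = Box s or Dia s. Evaluate φ at each world:
  a (successors {a, f}): φ is false.
  b (successors {e}): φ is false.
  c (successors {c, d, f, g}): φ is true.
  d (successors {e, g}): φ is true.
  e (successors {a, d, e}): φ is true.
  f (successors ∅): φ is true.
  g (successors {c}): φ is true.
For instance, at d:
  At d: Box s is false, Dia s is true, so Box s or Dia s is true.
    At d: Box s requires s at every successor {e, g}.
      s fails at e, so Box s is false at d.
    At d: Dia s requires s at some successor in {e, g}.
      s holds at g, so Dia s is true at d.
Satisfying worlds: {c, d, e, f, g}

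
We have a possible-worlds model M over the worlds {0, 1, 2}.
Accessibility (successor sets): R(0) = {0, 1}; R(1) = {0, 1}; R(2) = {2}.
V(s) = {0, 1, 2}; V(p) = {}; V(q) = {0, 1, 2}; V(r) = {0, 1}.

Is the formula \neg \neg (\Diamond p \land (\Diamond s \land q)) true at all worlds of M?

Let φ = \neg \neg (\Diamond p \land (\Diamond s \land q)). Evaluate φ at each world:
  0 (successors {0, 1}): φ is false.
  1 (successors {0, 1}): φ is false.
  2 (successors {2}): φ is false.
Detail at 0 (counterexample):
  At 0: \neg (\Diamond p \land (\Diamond s \land q)) is true, so \neg \neg (\Diamond p \land (\Diamond s \land q)) is false.
    At 0: \Diamond p \land (\Diamond s \land q) is false, so \neg (\Diamond p \land (\Diamond s \land q)) is true.
      At 0: \Diamond p is false, \Diamond s \land q is true, so \Diamond p \land (\Diamond s \land q) is false.

No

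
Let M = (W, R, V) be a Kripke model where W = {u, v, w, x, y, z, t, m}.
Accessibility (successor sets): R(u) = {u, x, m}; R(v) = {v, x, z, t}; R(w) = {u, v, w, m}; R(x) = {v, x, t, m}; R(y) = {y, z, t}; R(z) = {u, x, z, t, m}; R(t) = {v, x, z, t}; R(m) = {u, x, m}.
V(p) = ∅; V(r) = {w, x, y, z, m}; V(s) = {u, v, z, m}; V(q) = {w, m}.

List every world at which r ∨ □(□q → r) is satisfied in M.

Let φ = r ∨ □(□q → r). Evaluate φ at each world:
  u (successors {u, x, m}): φ is true.
  v (successors {v, x, z, t}): φ is true.
  w (successors {u, v, w, m}): φ is true.
  x (successors {v, x, t, m}): φ is true.
  y (successors {y, z, t}): φ is true.
  z (successors {u, x, z, t, m}): φ is true.
  t (successors {v, x, z, t}): φ is true.
  m (successors {u, x, m}): φ is true.
For instance, at z:
  At z: r is true, □(□q → r) is true, so r ∨ □(□q → r) is true.
    At z: □(□q → r) requires □q → r at every successor {u, x, z, t, m}.
      At u: □q → r is true.
      At x: □q → r is true.
      At z: □q → r is true.
      At t: □q → r is true.
      At m: □q → r is true.
    So □(□q → r) is true at z.
Satisfying worlds: {u, v, w, x, y, z, t, m}

u, v, w, x, y, z, t, m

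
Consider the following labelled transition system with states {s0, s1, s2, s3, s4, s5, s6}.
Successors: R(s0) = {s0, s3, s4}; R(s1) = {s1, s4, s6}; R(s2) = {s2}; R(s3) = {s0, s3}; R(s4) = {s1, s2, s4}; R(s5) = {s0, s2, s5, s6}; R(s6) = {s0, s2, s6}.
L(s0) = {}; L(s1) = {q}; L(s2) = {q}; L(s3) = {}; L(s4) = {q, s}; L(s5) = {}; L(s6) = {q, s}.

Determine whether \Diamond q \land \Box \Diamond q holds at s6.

Recall that \Box ψ holds at a world iff ψ holds at every accessible world, and \Diamond ψ holds iff ψ holds at some accessible world.
At s6: \Diamond q is true, \Box \Diamond q is true, so \Diamond q \land \Box \Diamond q is true.
  At s6: \Diamond q requires q at some successor in {s0, s2, s6}.
    q holds at s2, so \Diamond q is true at s6.
  At s6: \Box \Diamond q requires \Diamond q at every successor {s0, s2, s6}.
      At s0: \Diamond q requires q at some successor in {s0, s3, s4}.
        q holds at s4, so \Diamond q is true at s0.
      At s2: \Diamond q requires q at some successor in {s2}.
        q holds at s2, so \Diamond q is true at s2.
      At s6: \Diamond q requires q at some successor in {s0, s2, s6}.
        q holds at s2, so \Diamond q is true at s6.
  So \Box \Diamond q is true at s6.

Yes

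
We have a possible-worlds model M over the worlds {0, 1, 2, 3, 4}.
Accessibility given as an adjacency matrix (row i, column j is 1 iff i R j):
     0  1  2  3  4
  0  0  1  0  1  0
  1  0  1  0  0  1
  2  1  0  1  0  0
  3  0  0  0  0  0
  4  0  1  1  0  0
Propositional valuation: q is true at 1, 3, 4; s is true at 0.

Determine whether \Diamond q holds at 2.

No

At 2: \Diamond q requires q at some successor in {0, 2}.
  At 0: q is false.
  At 2: q is false.
So \Diamond q is false at 2.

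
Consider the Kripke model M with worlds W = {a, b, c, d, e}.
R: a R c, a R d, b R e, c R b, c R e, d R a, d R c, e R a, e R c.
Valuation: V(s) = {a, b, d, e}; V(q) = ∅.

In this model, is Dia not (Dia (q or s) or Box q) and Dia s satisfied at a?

No

At a: Dia not (Dia (q or s) or Box q) is false, Dia s is true, so Dia not (Dia (q or s) or Box q) and Dia s is false.
  At a: Dia not (Dia (q or s) or Box q) requires not (Dia (q or s) or Box q) at some successor in {c, d}.
    At c: not (Dia (q or s) or Box q) is false.
    At d: not (Dia (q or s) or Box q) is false.
  So Dia not (Dia (q or s) or Box q) is false at a.
  At a: Dia s requires s at some successor in {c, d}.
    s holds at d, so Dia s is true at a.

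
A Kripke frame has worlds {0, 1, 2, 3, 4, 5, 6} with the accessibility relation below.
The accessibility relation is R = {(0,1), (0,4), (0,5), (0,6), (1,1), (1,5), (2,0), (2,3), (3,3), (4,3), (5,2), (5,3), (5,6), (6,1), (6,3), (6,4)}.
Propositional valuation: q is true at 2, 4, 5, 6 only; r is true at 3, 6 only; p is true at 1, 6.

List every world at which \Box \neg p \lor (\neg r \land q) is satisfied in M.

2, 3, 4, 5

Let φ = \Box \neg p \lor (\neg r \land q). Evaluate φ at each world:
  0 (successors {1, 4, 5, 6}): φ is false.
  1 (successors {1, 5}): φ is false.
  2 (successors {0, 3}): φ is true.
  3 (successors {3}): φ is true.
  4 (successors {3}): φ is true.
  5 (successors {2, 3, 6}): φ is true.
  6 (successors {1, 3, 4}): φ is false.
For instance, at 3:
  At 3: \Box \neg p is true, \neg r \land q is false, so \Box \neg p \lor (\neg r \land q) is true.
    At 3: \Box \neg p requires \neg p at every successor {3}.
      At 3: \neg p is true.
    So \Box \neg p is true at 3.
Satisfying worlds: {2, 3, 4, 5}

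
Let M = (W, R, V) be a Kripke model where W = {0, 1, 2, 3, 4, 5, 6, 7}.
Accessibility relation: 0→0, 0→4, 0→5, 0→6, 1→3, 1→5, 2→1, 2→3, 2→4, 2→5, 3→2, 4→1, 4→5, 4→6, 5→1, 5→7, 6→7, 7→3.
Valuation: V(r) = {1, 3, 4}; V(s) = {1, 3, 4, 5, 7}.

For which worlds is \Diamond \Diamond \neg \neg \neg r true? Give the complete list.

0, 1, 2, 3, 4, 5, 7

Recall that \Diamond ψ holds at a world iff ψ holds at some accessible world.
Let φ = \Diamond \Diamond \neg \neg \neg r. Evaluate φ at each world:
  0 (successors {0, 4, 5, 6}): φ is true.
  1 (successors {3, 5}): φ is true.
  2 (successors {1, 3, 4, 5}): φ is true.
  3 (successors {2}): φ is true.
  4 (successors {1, 5, 6}): φ is true.
  5 (successors {1, 7}): φ is true.
  6 (successors {7}): φ is false.
  7 (successors {3}): φ is true.
For instance, at 4:
  At 4: \Diamond \Diamond \neg \neg \neg r requires \Diamond \neg \neg \neg r at some successor in {1, 5, 6}.
    \Diamond \neg \neg \neg r holds at 1, so \Diamond \Diamond \neg \neg \neg r is true at 4.
      At 1: \Diamond \neg \neg \neg r requires \neg \neg \neg r at some successor in {3, 5}.
        \neg \neg \neg r holds at 5, so \Diamond \neg \neg \neg r is true at 1.
Satisfying worlds: {0, 1, 2, 3, 4, 5, 7}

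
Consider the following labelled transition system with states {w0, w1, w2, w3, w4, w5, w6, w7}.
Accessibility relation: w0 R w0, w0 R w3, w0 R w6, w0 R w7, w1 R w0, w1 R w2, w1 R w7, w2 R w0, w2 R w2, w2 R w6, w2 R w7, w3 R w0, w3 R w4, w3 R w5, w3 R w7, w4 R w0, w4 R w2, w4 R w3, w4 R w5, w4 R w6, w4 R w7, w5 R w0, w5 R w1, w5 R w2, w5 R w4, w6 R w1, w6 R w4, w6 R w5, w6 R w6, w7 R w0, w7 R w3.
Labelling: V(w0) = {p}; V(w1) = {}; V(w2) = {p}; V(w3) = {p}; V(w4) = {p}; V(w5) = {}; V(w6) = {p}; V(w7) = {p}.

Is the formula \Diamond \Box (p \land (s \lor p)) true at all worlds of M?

Let φ = \Diamond \Box (p \land (s \lor p)). Evaluate φ at each world:
  w0 (successors {w0, w3, w6, w7}): φ is true.
  w1 (successors {w0, w2, w7}): φ is true.
  w2 (successors {w0, w2, w6, w7}): φ is true.
  w3 (successors {w0, w4, w5, w7}): φ is true.
  w4 (successors {w0, w2, w3, w5, w6, w7}): φ is true.
  w5 (successors {w0, w1, w2, w4}): φ is true.
  w6 (successors {w1, w4, w5, w6}): φ is true.
  w7 (successors {w0, w3}): φ is true.
For instance, at w3:
  At w3: \Diamond \Box (p \land (s \lor p)) requires \Box (p \land (s \lor p)) at some successor in {w0, w4, w5, w7}.
    \Box (p \land (s \lor p)) holds at w0, so \Diamond \Box (p \land (s \lor p)) is true at w3.
      At w0: \Box (p \land (s \lor p)) requires p \land (s \lor p) at every successor {w0, w3, w6, w7}.
        At w0: p \land (s \lor p) is true.
        At w3: p \land (s \lor p) is true.
        At w6: p \land (s \lor p) is true.
        At w7: p \land (s \lor p) is true.
      So \Box (p \land (s \lor p)) is true at w0.

Yes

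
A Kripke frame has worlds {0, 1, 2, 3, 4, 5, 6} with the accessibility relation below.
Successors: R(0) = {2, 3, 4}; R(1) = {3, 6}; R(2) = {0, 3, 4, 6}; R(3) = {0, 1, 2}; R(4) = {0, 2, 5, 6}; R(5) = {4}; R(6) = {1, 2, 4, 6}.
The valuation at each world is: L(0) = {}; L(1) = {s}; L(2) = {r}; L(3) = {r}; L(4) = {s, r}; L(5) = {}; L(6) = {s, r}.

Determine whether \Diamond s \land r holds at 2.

Yes

At 2: \Diamond s is true, r is true, so \Diamond s \land r is true.
  At 2: \Diamond s requires s at some successor in {0, 3, 4, 6}.
    s holds at 4, so \Diamond s is true at 2.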